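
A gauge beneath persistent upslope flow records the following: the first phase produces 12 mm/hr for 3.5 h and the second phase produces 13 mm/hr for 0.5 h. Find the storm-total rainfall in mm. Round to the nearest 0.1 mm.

total ≈ 48.5 mm

Total = Σ Rᵢ Δtᵢ = 12 × 3.5 + 13 × 0.5
      = 42 + 6.5 = 48.5 mm.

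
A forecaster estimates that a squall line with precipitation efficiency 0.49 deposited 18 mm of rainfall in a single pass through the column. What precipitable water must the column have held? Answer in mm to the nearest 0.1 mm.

PW ≈ 36.7 mm

PW = rainfall / ε = 18 / 0.49 = 36.7 mm.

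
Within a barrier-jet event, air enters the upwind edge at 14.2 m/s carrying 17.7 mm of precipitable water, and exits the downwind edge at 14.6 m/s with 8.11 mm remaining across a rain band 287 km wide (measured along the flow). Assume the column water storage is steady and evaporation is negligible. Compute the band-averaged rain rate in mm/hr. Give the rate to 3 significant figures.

R ≈ 1.67 mm/hr

Column moisture flux per unit crosswind length is F = V × PW.
Inflow: F_in = 14.2 × 17.7 = 251.34 mm·m/s
Outflow: F_out = 14.6 × 8.11 = 118.406 mm·m/s
Steady-state rate R = (F_in − F_out)/L = (251.34 − 118.406) / 287000 m = 4.632e-04 mm/s.
R = 4.632e-04 × 3600 = 1.67 mm/hr.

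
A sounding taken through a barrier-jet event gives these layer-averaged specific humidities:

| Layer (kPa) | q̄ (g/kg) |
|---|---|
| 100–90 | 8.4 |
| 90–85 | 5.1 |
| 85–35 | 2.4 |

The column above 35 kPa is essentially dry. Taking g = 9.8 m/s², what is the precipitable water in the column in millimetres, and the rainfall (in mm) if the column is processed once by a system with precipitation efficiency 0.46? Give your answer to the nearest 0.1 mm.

PW ≈ 23.4 mm; rainfall ≈ 10.8 mm

Precipitable water is the column-integrated vapour mass per unit area: PW = (1/g) Σ q̄ Δp, with q in kg/kg and Δp in Pa (1 kg/m² of water = 1 mm).
Layer 100–90 kPa: Δp = 100 hPa = 10000 Pa, q̄ = 0.0084 kg/kg → 0.0084 × 10000 / 9.8 = 8.57 mm
Layer 90–85 kPa: Δp = 50 hPa = 5000 Pa, q̄ = 0.0051 kg/kg → 0.0051 × 5000 / 9.8 = 2.60 mm
Layer 85–35 kPa: Δp = 500 hPa = 50000 Pa, q̄ = 0.0024 kg/kg → 0.0024 × 50000 / 9.8 = 12.24 mm
PW = 8.57 + 2.60 + 12.24 = 23.41 ≈ 23.4 mm.
Rainfall = ε × PW = 0.46 × 23.4 = 10.8 mm.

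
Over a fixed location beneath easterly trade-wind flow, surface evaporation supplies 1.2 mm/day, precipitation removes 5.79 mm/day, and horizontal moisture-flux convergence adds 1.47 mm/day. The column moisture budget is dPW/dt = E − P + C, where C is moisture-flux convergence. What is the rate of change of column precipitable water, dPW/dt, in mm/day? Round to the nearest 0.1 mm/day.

dPW/dt = E − P + C = 1.2 − 5.79 + (1.47) = -3.1 mm/day.

dPW/dt ≈ -3.1 mm/day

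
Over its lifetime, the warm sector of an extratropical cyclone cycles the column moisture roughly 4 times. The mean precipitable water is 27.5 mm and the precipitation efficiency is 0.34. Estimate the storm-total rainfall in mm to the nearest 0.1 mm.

Each cycle deposits ε × PW = 0.34 × 27.5 = 9.35 mm.
Over 4 cycles: 4 × 9.35 = 37.4 mm.

rainfall ≈ 37.4 mm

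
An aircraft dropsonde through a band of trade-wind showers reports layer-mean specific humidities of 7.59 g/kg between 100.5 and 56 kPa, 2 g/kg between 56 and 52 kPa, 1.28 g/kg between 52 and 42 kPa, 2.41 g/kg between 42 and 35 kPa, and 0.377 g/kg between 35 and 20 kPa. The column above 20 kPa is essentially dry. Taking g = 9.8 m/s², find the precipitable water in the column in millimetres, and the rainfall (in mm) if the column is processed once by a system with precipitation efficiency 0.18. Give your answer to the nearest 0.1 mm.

Precipitable water is the column-integrated vapour mass per unit area: PW = (1/g) Σ q̄ Δp, with q in kg/kg and Δp in Pa (1 kg/m² of water = 1 mm).
Layer 100.5–56 kPa: Δp = 445 hPa = 44500 Pa, q̄ = 0.00759 kg/kg → 0.00759 × 44500 / 9.8 = 34.46 mm
Layer 56–52 kPa: Δp = 40 hPa = 4000 Pa, q̄ = 0.002 kg/kg → 0.002 × 4000 / 9.8 = 0.82 mm
Layer 52–42 kPa: Δp = 100 hPa = 10000 Pa, q̄ = 0.00128 kg/kg → 0.00128 × 10000 / 9.8 = 1.31 mm
Layer 42–35 kPa: Δp = 70 hPa = 7000 Pa, q̄ = 0.00241 kg/kg → 0.00241 × 7000 / 9.8 = 1.72 mm
Layer 35–20 kPa: Δp = 150 hPa = 15000 Pa, q̄ = 0.000377 kg/kg → 0.000377 × 15000 / 9.8 = 0.58 mm
PW = 34.46 + 0.82 + 1.31 + 1.72 + 0.58 = 38.89 ≈ 38.9 mm.
Rainfall = ε × PW = 0.18 × 38.9 = 7.0 mm.

PW ≈ 38.9 mm; rainfall ≈ 7.0 mm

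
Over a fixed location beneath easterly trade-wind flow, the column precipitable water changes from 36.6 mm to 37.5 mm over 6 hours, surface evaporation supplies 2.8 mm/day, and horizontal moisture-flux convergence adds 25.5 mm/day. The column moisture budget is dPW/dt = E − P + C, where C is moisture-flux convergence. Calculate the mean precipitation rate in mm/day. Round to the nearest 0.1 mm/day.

dPW/dt = (37.5 − 36.6) mm / (6/24 day) = +3.600 mm/day.
P = E + C − dPW/dt = 2.8 + (25.5) − (+3.600) = 24.7 mm/day.

P ≈ 24.7 mm/day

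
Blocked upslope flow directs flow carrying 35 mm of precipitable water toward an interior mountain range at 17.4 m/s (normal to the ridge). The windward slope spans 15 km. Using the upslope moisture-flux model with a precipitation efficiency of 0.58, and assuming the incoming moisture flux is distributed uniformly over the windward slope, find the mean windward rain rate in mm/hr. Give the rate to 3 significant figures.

Incoming column moisture flux per unit ridge length: F = V × PW = 17.4 × 35 = 609 mm·m/s.
Spread over the 15 km slope with efficiency ε = 0.58: R = ε·F/W = 0.58 × 609 / 15000 m = 2.355e-02 mm/s.
R = 2.355e-02 × 3600 = 84.8 mm/hr.

R ≈ 84.8 mm/hr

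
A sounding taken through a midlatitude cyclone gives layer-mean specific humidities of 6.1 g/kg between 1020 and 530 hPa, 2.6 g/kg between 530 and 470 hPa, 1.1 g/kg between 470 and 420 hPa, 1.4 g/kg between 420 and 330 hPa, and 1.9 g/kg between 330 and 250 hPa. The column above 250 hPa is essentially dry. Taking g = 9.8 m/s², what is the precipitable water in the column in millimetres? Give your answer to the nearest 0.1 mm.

Precipitable water is the column-integrated vapour mass per unit area: PW = (1/g) Σ q̄ Δp, with q in kg/kg and Δp in Pa (1 kg/m² of water = 1 mm).
Layer 1020–530 hPa: Δp = 490 hPa = 49000 Pa, q̄ = 0.0061 kg/kg → 0.0061 × 49000 / 9.8 = 30.50 mm
Layer 530–470 hPa: Δp = 60 hPa = 6000 Pa, q̄ = 0.0026 kg/kg → 0.0026 × 6000 / 9.8 = 1.59 mm
Layer 470–420 hPa: Δp = 50 hPa = 5000 Pa, q̄ = 0.0011 kg/kg → 0.0011 × 5000 / 9.8 = 0.56 mm
Layer 420–330 hPa: Δp = 90 hPa = 9000 Pa, q̄ = 0.0014 kg/kg → 0.0014 × 9000 / 9.8 = 1.29 mm
Layer 330–250 hPa: Δp = 80 hPa = 8000 Pa, q̄ = 0.0019 kg/kg → 0.0019 × 8000 / 9.8 = 1.55 mm
PW = 30.50 + 1.59 + 0.56 + 1.29 + 1.55 = 35.49 ≈ 35.5 mm.

PW ≈ 35.5 mm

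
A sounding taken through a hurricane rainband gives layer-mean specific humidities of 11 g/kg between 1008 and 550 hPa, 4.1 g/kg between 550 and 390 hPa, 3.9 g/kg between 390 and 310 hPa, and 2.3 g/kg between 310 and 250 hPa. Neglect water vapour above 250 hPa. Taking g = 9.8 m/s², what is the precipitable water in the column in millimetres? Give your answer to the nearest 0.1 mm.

PW ≈ 62.7 mm

Precipitable water is the column-integrated vapour mass per unit area: PW = (1/g) Σ q̄ Δp, with q in kg/kg and Δp in Pa (1 kg/m² of water = 1 mm).
Layer 1008–550 hPa: Δp = 458 hPa = 45800 Pa, q̄ = 0.011 kg/kg → 0.011 × 45800 / 9.8 = 51.41 mm
Layer 550–390 hPa: Δp = 160 hPa = 16000 Pa, q̄ = 0.0041 kg/kg → 0.0041 × 16000 / 9.8 = 6.69 mm
Layer 390–310 hPa: Δp = 80 hPa = 8000 Pa, q̄ = 0.0039 kg/kg → 0.0039 × 8000 / 9.8 = 3.18 mm
Layer 310–250 hPa: Δp = 60 hPa = 6000 Pa, q̄ = 0.0023 kg/kg → 0.0023 × 6000 / 9.8 = 1.41 mm
PW = 51.41 + 6.69 + 3.18 + 1.41 = 62.69 ≈ 62.7 mm.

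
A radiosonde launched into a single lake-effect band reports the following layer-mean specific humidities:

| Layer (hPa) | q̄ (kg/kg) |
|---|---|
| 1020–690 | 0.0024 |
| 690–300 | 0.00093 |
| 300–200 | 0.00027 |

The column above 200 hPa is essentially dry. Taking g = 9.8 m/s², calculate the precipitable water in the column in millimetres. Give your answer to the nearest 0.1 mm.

Precipitable water is the column-integrated vapour mass per unit area: PW = (1/g) Σ q̄ Δp, with q in kg/kg and Δp in Pa (1 kg/m² of water = 1 mm).
Layer 1020–690 hPa: Δp = 330 hPa = 33000 Pa, q̄ = 0.0024 kg/kg → 0.0024 × 33000 / 9.8 = 8.08 mm
Layer 690–300 hPa: Δp = 390 hPa = 39000 Pa, q̄ = 0.00093 kg/kg → 0.00093 × 39000 / 9.8 = 3.70 mm
Layer 300–200 hPa: Δp = 100 hPa = 10000 Pa, q̄ = 0.00027 kg/kg → 0.00027 × 10000 / 9.8 = 0.28 mm
PW = 8.08 + 3.70 + 0.28 = 12.06 ≈ 12.1 mm.

PW ≈ 12.1 mm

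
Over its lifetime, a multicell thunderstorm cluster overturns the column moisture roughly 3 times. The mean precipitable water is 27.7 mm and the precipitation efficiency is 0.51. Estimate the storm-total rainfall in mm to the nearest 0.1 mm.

rainfall ≈ 42.4 mm

Each cycle deposits ε × PW = 0.51 × 27.7 = 14.127 mm.
Over 3 cycles: 3 × 14.127 = 42.4 mm.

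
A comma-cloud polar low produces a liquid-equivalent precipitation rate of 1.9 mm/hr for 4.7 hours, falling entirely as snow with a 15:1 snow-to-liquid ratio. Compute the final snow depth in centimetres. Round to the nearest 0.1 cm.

snow depth ≈ 13.4 cm

Liquid-equivalent depth = 1.9 × 4.7 = 8.93 mm.
Snow depth = 8.93 mm × 15 = 133.95 mm = 13.4 cm.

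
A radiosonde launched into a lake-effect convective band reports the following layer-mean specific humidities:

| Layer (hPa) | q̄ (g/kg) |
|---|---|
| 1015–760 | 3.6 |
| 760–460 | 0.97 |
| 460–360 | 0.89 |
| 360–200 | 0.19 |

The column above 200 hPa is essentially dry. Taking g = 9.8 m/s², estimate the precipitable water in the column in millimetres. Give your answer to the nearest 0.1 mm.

PW ≈ 13.6 mm

Precipitable water is the column-integrated vapour mass per unit area: PW = (1/g) Σ q̄ Δp, with q in kg/kg and Δp in Pa (1 kg/m² of water = 1 mm).
Layer 1015–760 hPa: Δp = 255 hPa = 25500 Pa, q̄ = 0.0036 kg/kg → 0.0036 × 25500 / 9.8 = 9.37 mm
Layer 760–460 hPa: Δp = 300 hPa = 30000 Pa, q̄ = 0.00097 kg/kg → 0.00097 × 30000 / 9.8 = 2.97 mm
Layer 460–360 hPa: Δp = 100 hPa = 10000 Pa, q̄ = 0.00089 kg/kg → 0.00089 × 10000 / 9.8 = 0.91 mm
Layer 360–200 hPa: Δp = 160 hPa = 16000 Pa, q̄ = 0.00019 kg/kg → 0.00019 × 16000 / 9.8 = 0.31 mm
PW = 9.37 + 2.97 + 0.91 + 0.31 = 13.56 ≈ 13.6 mm.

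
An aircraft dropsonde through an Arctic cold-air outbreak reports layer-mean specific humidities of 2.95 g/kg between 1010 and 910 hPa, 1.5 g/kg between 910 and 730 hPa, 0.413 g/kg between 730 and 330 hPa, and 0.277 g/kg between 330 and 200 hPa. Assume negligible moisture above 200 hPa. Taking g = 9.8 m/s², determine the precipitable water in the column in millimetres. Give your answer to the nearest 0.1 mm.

PW ≈ 7.8 mm

Precipitable water is the column-integrated vapour mass per unit area: PW = (1/g) Σ q̄ Δp, with q in kg/kg and Δp in Pa (1 kg/m² of water = 1 mm).
Layer 1010–910 hPa: Δp = 100 hPa = 10000 Pa, q̄ = 0.00295 kg/kg → 0.00295 × 10000 / 9.8 = 3.01 mm
Layer 910–730 hPa: Δp = 180 hPa = 18000 Pa, q̄ = 0.0015 kg/kg → 0.0015 × 18000 / 9.8 = 2.76 mm
Layer 730–330 hPa: Δp = 400 hPa = 40000 Pa, q̄ = 0.000413 kg/kg → 0.000413 × 40000 / 9.8 = 1.69 mm
Layer 330–200 hPa: Δp = 130 hPa = 13000 Pa, q̄ = 0.000277 kg/kg → 0.000277 × 13000 / 9.8 = 0.37 mm
PW = 3.01 + 2.76 + 1.69 + 0.37 = 7.83 ≈ 7.8 mm.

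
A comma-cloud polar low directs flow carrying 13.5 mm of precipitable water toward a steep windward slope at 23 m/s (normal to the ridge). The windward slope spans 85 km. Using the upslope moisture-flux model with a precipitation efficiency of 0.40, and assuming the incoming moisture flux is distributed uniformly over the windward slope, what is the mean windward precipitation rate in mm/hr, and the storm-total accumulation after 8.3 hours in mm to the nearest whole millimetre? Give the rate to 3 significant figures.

R ≈ 5.26 mm/hr; total ≈ 44 mm

Incoming column moisture flux per unit ridge length: F = V × PW = 23 × 13.5 = 310.5 mm·m/s.
Spread over the 85 km slope with efficiency ε = 0.40: R = ε·F/W = 0.40 × 310.5 / 85000 m = 1.461e-03 mm/s.
R = 1.461e-03 × 3600 = 5.26 mm/hr.
Over 8.3 h: total = 5.26 × 8.3 = 43.658 ≈ 44 mm.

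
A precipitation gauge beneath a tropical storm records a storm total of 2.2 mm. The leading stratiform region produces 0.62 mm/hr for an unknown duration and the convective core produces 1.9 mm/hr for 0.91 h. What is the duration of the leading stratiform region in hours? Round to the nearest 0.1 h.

Known phases: 1.9 × 0.91 = 1.729 mm.
Remaining depth = 2.2 − 1.729 = 0.471 mm.
Duration = 0.471 / 0.62 = 0.8 h.

duration ≈ 0.8 h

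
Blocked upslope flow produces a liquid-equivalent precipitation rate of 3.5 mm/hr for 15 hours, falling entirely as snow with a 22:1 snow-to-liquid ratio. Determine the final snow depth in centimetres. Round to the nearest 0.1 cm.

snow depth ≈ 115.5 cm

Liquid-equivalent depth = 3.5 × 15 = 52.5 mm.
Snow depth = 52.5 mm × 22 = 1155 mm = 115.5 cm.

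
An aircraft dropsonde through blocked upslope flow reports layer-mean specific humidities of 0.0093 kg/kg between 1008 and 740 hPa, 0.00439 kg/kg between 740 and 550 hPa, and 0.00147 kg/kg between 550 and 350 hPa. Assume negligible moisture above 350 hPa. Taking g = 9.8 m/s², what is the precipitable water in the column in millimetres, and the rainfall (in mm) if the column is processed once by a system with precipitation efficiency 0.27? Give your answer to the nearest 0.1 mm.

PW ≈ 36.9 mm; rainfall ≈ 10.0 mm

Precipitable water is the column-integrated vapour mass per unit area: PW = (1/g) Σ q̄ Δp, with q in kg/kg and Δp in Pa (1 kg/m² of water = 1 mm).
Layer 1008–740 hPa: Δp = 268 hPa = 26800 Pa, q̄ = 0.0093 kg/kg → 0.0093 × 26800 / 9.8 = 25.43 mm
Layer 740–550 hPa: Δp = 190 hPa = 19000 Pa, q̄ = 0.00439 kg/kg → 0.00439 × 19000 / 9.8 = 8.51 mm
Layer 550–350 hPa: Δp = 200 hPa = 20000 Pa, q̄ = 0.00147 kg/kg → 0.00147 × 20000 / 9.8 = 3.00 mm
PW = 25.43 + 8.51 + 3.00 = 36.94 ≈ 36.9 mm.
Rainfall = ε × PW = 0.27 × 36.9 = 10.0 mm.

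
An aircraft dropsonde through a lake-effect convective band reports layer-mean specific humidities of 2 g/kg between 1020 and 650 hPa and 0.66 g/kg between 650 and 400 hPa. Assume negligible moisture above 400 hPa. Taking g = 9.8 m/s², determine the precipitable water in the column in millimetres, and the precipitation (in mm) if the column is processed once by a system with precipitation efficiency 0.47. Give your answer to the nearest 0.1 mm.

Precipitable water is the column-integrated vapour mass per unit area: PW = (1/g) Σ q̄ Δp, with q in kg/kg and Δp in Pa (1 kg/m² of water = 1 mm).
Layer 1020–650 hPa: Δp = 370 hPa = 37000 Pa, q̄ = 0.002 kg/kg → 0.002 × 37000 / 9.8 = 7.55 mm
Layer 650–400 hPa: Δp = 250 hPa = 25000 Pa, q̄ = 0.00066 kg/kg → 0.00066 × 25000 / 9.8 = 1.68 mm
PW = 7.55 + 1.68 = 9.23 ≈ 9.2 mm.
Precipitation = ε × PW = 0.47 × 9.2 = 4.3 mm.

PW ≈ 9.2 mm; precipitation ≈ 4.3 mm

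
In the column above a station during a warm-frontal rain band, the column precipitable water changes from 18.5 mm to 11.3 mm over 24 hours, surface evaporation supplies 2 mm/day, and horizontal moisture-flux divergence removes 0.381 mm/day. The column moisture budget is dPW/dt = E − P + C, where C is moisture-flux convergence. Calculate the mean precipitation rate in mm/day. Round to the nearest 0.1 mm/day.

P ≈ 8.8 mm/day

dPW/dt = (11.3 − 18.5) mm / (24/24 day) = -7.200 mm/day.
P = E + C − dPW/dt = 2 + (-0.381) − (-7.200) = 8.8 mm/day.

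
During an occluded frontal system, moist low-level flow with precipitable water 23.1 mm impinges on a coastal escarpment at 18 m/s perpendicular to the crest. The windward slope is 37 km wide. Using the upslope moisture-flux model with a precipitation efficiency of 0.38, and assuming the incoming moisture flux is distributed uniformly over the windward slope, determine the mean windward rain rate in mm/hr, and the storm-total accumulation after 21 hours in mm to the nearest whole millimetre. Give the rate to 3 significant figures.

Incoming column moisture flux per unit ridge length: F = V × PW = 18 × 23.1 = 415.8 mm·m/s.
Spread over the 37 km slope with efficiency ε = 0.38: R = ε·F/W = 0.38 × 415.8 / 37000 m = 4.270e-03 mm/s.
R = 4.270e-03 × 3600 = 15.4 mm/hr.
Over 21 h: total = 15.4 × 21 = 323.4 ≈ 323 mm.

R ≈ 15.4 mm/hr; total ≈ 323 mm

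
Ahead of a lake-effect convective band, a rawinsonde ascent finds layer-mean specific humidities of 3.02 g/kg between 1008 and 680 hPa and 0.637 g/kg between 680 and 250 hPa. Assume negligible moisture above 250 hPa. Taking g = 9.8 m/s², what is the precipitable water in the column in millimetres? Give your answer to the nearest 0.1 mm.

PW ≈ 12.9 mm

Precipitable water is the column-integrated vapour mass per unit area: PW = (1/g) Σ q̄ Δp, with q in kg/kg and Δp in Pa (1 kg/m² of water = 1 mm).
Layer 1008–680 hPa: Δp = 328 hPa = 32800 Pa, q̄ = 0.00302 kg/kg → 0.00302 × 32800 / 9.8 = 10.11 mm
Layer 680–250 hPa: Δp = 430 hPa = 43000 Pa, q̄ = 0.000637 kg/kg → 0.000637 × 43000 / 9.8 = 2.80 mm
PW = 10.11 + 2.80 = 12.91 ≈ 12.9 mm.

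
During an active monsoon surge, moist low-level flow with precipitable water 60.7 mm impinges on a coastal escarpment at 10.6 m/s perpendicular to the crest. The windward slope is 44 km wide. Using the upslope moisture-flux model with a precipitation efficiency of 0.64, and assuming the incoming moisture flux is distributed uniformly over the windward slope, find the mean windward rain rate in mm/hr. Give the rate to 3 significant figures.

Incoming column moisture flux per unit ridge length: F = V × PW = 10.6 × 60.7 = 643.42 mm·m/s.
Spread over the 44 km slope with efficiency ε = 0.64: R = ε·F/W = 0.64 × 643.42 / 44000 m = 9.359e-03 mm/s.
R = 9.359e-03 × 3600 = 33.7 mm/hr.

R ≈ 33.7 mm/hr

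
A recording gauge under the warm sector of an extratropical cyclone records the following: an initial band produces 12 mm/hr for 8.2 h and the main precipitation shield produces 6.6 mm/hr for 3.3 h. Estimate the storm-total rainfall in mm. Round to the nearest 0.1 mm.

total ≈ 120.2 mm

Total = Σ Rᵢ Δtᵢ = 12 × 8.2 + 6.6 × 3.3
      = 98.4 + 21.78 = 120.2 mm.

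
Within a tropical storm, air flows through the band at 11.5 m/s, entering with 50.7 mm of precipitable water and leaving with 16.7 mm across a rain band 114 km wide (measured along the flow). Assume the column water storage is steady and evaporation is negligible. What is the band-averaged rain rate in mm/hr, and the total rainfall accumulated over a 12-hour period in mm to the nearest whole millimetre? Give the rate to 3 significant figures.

Column moisture flux per unit crosswind length is F = V × PW.
Inflow: F_in = 11.5 × 50.7 = 583.05 mm·m/s
Outflow: F_out = 11.5 × 16.7 = 192.05 mm·m/s
Steady-state rate R = (F_in − F_out)/L = (583.05 − 192.05) / 114000 m = 3.430e-03 mm/s.
R = 3.430e-03 × 3600 = 12.3 mm/hr.
Over 12 h: total = 12.3 × 12 = 147.6 ≈ 148 mm.

R ≈ 12.3 mm/hr; total ≈ 148 mm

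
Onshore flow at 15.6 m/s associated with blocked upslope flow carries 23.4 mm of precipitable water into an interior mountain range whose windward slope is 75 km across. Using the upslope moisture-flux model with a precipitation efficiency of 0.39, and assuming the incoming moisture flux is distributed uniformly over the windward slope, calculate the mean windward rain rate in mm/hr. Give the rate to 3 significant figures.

R ≈ 6.83 mm/hr

Incoming column moisture flux per unit ridge length: F = V × PW = 15.6 × 23.4 = 365.04 mm·m/s.
Spread over the 75 km slope with efficiency ε = 0.39: R = ε·F/W = 0.39 × 365.04 / 75000 m = 1.898e-03 mm/s.
R = 1.898e-03 × 3600 = 6.83 mm/hr.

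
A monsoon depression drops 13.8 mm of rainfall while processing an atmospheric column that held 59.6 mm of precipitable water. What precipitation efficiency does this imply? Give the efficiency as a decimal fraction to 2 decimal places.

ε ≈ 0.23

ε = rainfall / PW = 13.8 / 59.6 = 0.23.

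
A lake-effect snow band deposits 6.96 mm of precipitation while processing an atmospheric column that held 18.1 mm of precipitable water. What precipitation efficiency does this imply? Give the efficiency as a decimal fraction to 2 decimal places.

ε = precipitation / PW = 6.96 / 18.1 = 0.38.

ε ≈ 0.38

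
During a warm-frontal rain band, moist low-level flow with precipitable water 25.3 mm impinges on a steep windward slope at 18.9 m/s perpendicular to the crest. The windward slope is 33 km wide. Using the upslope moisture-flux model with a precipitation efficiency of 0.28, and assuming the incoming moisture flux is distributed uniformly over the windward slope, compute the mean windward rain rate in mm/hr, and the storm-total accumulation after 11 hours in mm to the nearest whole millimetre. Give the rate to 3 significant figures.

Incoming column moisture flux per unit ridge length: F = V × PW = 18.9 × 25.3 = 478.17 mm·m/s.
Spread over the 33 km slope with efficiency ε = 0.28: R = ε·F/W = 0.28 × 478.17 / 33000 m = 4.057e-03 mm/s.
R = 4.057e-03 × 3600 = 14.6 mm/hr.
Over 11 h: total = 14.6 × 11 = 160.6 ≈ 161 mm.

R ≈ 14.6 mm/hr; total ≈ 161 mm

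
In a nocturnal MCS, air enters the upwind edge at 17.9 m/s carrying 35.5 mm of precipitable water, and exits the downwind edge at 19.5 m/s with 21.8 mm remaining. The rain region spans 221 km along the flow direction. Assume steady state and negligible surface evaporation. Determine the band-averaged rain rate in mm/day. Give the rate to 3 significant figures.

Column moisture flux per unit crosswind length is F = V × PW.
Inflow: F_in = 17.9 × 35.5 = 635.45 mm·m/s
Outflow: F_out = 19.5 × 21.8 = 425.1 mm·m/s
Steady-state rate R = (F_in − F_out)/L = (635.45 − 425.1) / 221000 m = 9.518e-04 mm/s.
R = 9.518e-04 × 3600 × 24 = 82.2 mm/day.

R ≈ 82.2 mm/day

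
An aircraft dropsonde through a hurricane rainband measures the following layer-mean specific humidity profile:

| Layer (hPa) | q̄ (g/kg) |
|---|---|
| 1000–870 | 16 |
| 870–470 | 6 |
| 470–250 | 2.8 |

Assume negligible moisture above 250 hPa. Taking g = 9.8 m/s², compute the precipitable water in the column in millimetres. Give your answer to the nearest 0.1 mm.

Precipitable water is the column-integrated vapour mass per unit area: PW = (1/g) Σ q̄ Δp, with q in kg/kg and Δp in Pa (1 kg/m² of water = 1 mm).
Layer 1000–870 hPa: Δp = 130 hPa = 13000 Pa, q̄ = 0.016 kg/kg → 0.016 × 13000 / 9.8 = 21.22 mm
Layer 870–470 hPa: Δp = 400 hPa = 40000 Pa, q̄ = 0.006 kg/kg → 0.006 × 40000 / 9.8 = 24.49 mm
Layer 470–250 hPa: Δp = 220 hPa = 22000 Pa, q̄ = 0.0028 kg/kg → 0.0028 × 22000 / 9.8 = 6.29 mm
PW = 21.22 + 24.49 + 6.29 = 52.00 ≈ 52.0 mm.

PW ≈ 52.0 mm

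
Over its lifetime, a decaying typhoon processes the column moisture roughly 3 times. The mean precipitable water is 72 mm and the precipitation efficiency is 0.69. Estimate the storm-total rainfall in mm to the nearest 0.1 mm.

Each cycle deposits ε × PW = 0.69 × 72 = 49.68 mm.
Over 3 cycles: 3 × 49.68 = 149.0 mm.

rainfall ≈ 149.0 mm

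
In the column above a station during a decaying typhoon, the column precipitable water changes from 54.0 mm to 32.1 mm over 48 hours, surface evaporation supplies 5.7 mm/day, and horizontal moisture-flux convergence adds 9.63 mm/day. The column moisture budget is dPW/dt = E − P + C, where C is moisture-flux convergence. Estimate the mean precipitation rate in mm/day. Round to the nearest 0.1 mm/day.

P ≈ 26.3 mm/day

dPW/dt = (32.1 − 54.0) mm / (48/24 day) = -10.950 mm/day.
P = E + C − dPW/dt = 5.7 + (9.63) − (-10.950) = 26.3 mm/day.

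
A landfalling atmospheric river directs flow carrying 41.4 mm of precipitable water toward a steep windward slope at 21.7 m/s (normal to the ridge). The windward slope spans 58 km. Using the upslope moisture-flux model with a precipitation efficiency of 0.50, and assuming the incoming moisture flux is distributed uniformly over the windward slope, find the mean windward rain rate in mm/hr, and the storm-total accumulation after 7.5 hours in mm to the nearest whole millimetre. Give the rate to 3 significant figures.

Incoming column moisture flux per unit ridge length: F = V × PW = 21.7 × 41.4 = 898.38 mm·m/s.
Spread over the 58 km slope with efficiency ε = 0.50: R = ε·F/W = 0.50 × 898.38 / 58000 m = 7.745e-03 mm/s.
R = 7.745e-03 × 3600 = 27.9 mm/hr.
Over 7.5 h: total = 27.9 × 7.5 = 209.25 ≈ 209 mm.

R ≈ 27.9 mm/hr; total ≈ 209 mm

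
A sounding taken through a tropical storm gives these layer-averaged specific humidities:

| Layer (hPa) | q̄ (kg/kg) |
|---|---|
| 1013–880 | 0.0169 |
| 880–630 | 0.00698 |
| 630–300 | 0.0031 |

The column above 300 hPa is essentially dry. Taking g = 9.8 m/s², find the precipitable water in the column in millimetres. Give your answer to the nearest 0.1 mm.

Precipitable water is the column-integrated vapour mass per unit area: PW = (1/g) Σ q̄ Δp, with q in kg/kg and Δp in Pa (1 kg/m² of water = 1 mm).
Layer 1013–880 hPa: Δp = 133 hPa = 13300 Pa, q̄ = 0.0169 kg/kg → 0.0169 × 13300 / 9.8 = 22.94 mm
Layer 880–630 hPa: Δp = 250 hPa = 25000 Pa, q̄ = 0.00698 kg/kg → 0.00698 × 25000 / 9.8 = 17.81 mm
Layer 630–300 hPa: Δp = 330 hPa = 33000 Pa, q̄ = 0.0031 kg/kg → 0.0031 × 33000 / 9.8 = 10.44 mm
PW = 22.94 + 17.81 + 10.44 = 51.19 ≈ 51.2 mm.

PW ≈ 51.2 mm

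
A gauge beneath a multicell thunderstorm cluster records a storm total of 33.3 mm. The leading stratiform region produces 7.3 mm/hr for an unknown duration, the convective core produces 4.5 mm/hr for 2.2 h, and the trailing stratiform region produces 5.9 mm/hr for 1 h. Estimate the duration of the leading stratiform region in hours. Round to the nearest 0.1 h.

Known phases: 4.5 × 2.2 + 5.9 × 1 = 9.9 + 5.9 = 15.8 mm.
Remaining depth = 33.3 − 15.8 = 17.5 mm.
Duration = 17.5 / 7.3 = 2.4 h.

duration ≈ 2.4 h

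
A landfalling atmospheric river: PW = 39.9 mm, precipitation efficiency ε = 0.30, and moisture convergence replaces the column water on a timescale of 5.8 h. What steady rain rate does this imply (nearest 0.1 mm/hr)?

R ≈ 2.1 mm/hr

Each overturning extracts ε × PW = 0.30 × 39.9 = 11.97 mm.
Rate = ε·PW / τ = 11.97 / 5.8 h = 2.1 mm/hr.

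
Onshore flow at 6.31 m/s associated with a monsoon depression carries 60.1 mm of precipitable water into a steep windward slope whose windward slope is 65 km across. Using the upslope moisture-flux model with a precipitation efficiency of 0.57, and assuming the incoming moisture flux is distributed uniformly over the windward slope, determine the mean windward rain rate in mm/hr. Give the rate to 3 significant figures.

R ≈ 12.0 mm/hr

Incoming column moisture flux per unit ridge length: F = V × PW = 6.31 × 60.1 = 379.231 mm·m/s.
Spread over the 65 km slope with efficiency ε = 0.57: R = ε·F/W = 0.57 × 379.231 / 65000 m = 3.326e-03 mm/s.
R = 3.326e-03 × 3600 = 12.0 mm/hr.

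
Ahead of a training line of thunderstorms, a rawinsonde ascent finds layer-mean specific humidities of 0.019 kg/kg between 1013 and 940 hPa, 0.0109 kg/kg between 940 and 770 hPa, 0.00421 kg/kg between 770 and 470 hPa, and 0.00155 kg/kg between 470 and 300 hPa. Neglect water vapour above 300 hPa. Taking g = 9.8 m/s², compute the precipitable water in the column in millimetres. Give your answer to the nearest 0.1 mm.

PW ≈ 48.6 mm

Precipitable water is the column-integrated vapour mass per unit area: PW = (1/g) Σ q̄ Δp, with q in kg/kg and Δp in Pa (1 kg/m² of water = 1 mm).
Layer 1013–940 hPa: Δp = 73 hPa = 7300 Pa, q̄ = 0.019 kg/kg → 0.019 × 7300 / 9.8 = 14.15 mm
Layer 940–770 hPa: Δp = 170 hPa = 17000 Pa, q̄ = 0.0109 kg/kg → 0.0109 × 17000 / 9.8 = 18.91 mm
Layer 770–470 hPa: Δp = 300 hPa = 30000 Pa, q̄ = 0.00421 kg/kg → 0.00421 × 30000 / 9.8 = 12.89 mm
Layer 470–300 hPa: Δp = 170 hPa = 17000 Pa, q̄ = 0.00155 kg/kg → 0.00155 × 17000 / 9.8 = 2.69 mm
PW = 14.15 + 18.91 + 12.89 + 2.69 = 48.64 ≈ 48.6 mm.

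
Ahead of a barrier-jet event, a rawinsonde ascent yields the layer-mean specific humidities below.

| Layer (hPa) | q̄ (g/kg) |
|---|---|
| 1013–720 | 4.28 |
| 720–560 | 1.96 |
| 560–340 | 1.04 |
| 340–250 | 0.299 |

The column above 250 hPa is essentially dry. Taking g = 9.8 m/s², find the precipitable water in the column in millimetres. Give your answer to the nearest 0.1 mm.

PW ≈ 18.6 mm

Precipitable water is the column-integrated vapour mass per unit area: PW = (1/g) Σ q̄ Δp, with q in kg/kg and Δp in Pa (1 kg/m² of water = 1 mm).
Layer 1013–720 hPa: Δp = 293 hPa = 29300 Pa, q̄ = 0.00428 kg/kg → 0.00428 × 29300 / 9.8 = 12.80 mm
Layer 720–560 hPa: Δp = 160 hPa = 16000 Pa, q̄ = 0.00196 kg/kg → 0.00196 × 16000 / 9.8 = 3.20 mm
Layer 560–340 hPa: Δp = 220 hPa = 22000 Pa, q̄ = 0.00104 kg/kg → 0.00104 × 22000 / 9.8 = 2.33 mm
Layer 340–250 hPa: Δp = 90 hPa = 9000 Pa, q̄ = 0.000299 kg/kg → 0.000299 × 9000 / 9.8 = 0.27 mm
PW = 12.80 + 3.20 + 2.33 + 0.27 = 18.60 ≈ 18.6 mm.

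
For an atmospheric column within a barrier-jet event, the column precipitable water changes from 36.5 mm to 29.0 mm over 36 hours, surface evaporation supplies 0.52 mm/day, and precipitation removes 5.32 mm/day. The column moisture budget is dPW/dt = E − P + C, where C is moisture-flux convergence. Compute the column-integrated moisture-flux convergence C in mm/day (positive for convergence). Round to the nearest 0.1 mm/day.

dPW/dt = (29.0 − 36.5) mm / (36/24 day) = -5.000 mm/day.
C = dPW/dt − E + P = (-5.000) − 0.52 + 5.32 = -0.2 mm/day.

C ≈ -0.2 mm/day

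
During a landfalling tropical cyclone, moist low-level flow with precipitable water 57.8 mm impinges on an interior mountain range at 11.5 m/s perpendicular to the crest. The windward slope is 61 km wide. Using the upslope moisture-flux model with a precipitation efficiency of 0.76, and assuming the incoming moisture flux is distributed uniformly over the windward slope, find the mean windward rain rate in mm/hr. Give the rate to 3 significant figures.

Incoming column moisture flux per unit ridge length: F = V × PW = 11.5 × 57.8 = 664.7 mm·m/s.
Spread over the 61 km slope with efficiency ε = 0.76: R = ε·F/W = 0.76 × 664.7 / 61000 m = 8.282e-03 mm/s.
R = 8.282e-03 × 3600 = 29.8 mm/hr.

R ≈ 29.8 mm/hr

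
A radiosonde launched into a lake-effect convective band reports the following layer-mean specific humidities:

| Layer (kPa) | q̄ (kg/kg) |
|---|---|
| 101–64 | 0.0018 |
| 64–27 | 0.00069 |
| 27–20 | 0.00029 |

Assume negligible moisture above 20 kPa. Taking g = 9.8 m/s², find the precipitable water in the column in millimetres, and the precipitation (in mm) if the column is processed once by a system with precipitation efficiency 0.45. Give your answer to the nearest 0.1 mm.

PW ≈ 9.6 mm; precipitation ≈ 4.3 mm

Precipitable water is the column-integrated vapour mass per unit area: PW = (1/g) Σ q̄ Δp, with q in kg/kg and Δp in Pa (1 kg/m² of water = 1 mm).
Layer 101–64 kPa: Δp = 370 hPa = 37000 Pa, q̄ = 0.0018 kg/kg → 0.0018 × 37000 / 9.8 = 6.80 mm
Layer 64–27 kPa: Δp = 370 hPa = 37000 Pa, q̄ = 0.00069 kg/kg → 0.00069 × 37000 / 9.8 = 2.61 mm
Layer 27–20 kPa: Δp = 70 hPa = 7000 Pa, q̄ = 0.00029 kg/kg → 0.00029 × 7000 / 9.8 = 0.21 mm
PW = 6.80 + 2.61 + 0.21 = 9.62 ≈ 9.6 mm.
Precipitation = ε × PW = 0.45 × 9.6 = 4.3 mm.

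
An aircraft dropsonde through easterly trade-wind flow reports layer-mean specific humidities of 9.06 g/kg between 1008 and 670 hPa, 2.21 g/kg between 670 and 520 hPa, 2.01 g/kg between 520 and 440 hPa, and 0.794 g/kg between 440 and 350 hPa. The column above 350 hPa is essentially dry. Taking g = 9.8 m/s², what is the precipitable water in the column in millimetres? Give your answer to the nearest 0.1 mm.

Precipitable water is the column-integrated vapour mass per unit area: PW = (1/g) Σ q̄ Δp, with q in kg/kg and Δp in Pa (1 kg/m² of water = 1 mm).
Layer 1008–670 hPa: Δp = 338 hPa = 33800 Pa, q̄ = 0.00906 kg/kg → 0.00906 × 33800 / 9.8 = 31.25 mm
Layer 670–520 hPa: Δp = 150 hPa = 15000 Pa, q̄ = 0.00221 kg/kg → 0.00221 × 15000 / 9.8 = 3.38 mm
Layer 520–440 hPa: Δp = 80 hPa = 8000 Pa, q̄ = 0.00201 kg/kg → 0.00201 × 8000 / 9.8 = 1.64 mm
Layer 440–350 hPa: Δp = 90 hPa = 9000 Pa, q̄ = 0.000794 kg/kg → 0.000794 × 9000 / 9.8 = 0.73 mm
PW = 31.25 + 3.38 + 1.64 + 0.73 = 37.00 ≈ 37.0 mm.

PW ≈ 37.0 mm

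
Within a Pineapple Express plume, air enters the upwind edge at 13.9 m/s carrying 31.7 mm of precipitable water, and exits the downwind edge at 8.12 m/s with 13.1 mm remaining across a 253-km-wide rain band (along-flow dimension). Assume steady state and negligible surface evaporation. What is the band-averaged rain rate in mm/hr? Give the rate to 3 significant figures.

Column moisture flux per unit crosswind length is F = V × PW.
Inflow: F_in = 13.9 × 31.7 = 440.63 mm·m/s
Outflow: F_out = 8.12 × 13.1 = 106.372 mm·m/s
Steady-state rate R = (F_in − F_out)/L = (440.63 − 106.372) / 253000 m = 1.321e-03 mm/s.
R = 1.321e-03 × 3600 = 4.76 mm/hr.

R ≈ 4.76 mm/hr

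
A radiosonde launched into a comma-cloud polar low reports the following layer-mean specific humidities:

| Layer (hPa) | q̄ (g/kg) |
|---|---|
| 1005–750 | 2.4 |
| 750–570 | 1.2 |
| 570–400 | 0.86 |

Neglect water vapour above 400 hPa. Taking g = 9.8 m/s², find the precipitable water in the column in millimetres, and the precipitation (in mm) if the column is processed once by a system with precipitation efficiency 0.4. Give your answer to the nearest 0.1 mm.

PW ≈ 9.9 mm; precipitation ≈ 4.0 mm

Precipitable water is the column-integrated vapour mass per unit area: PW = (1/g) Σ q̄ Δp, with q in kg/kg and Δp in Pa (1 kg/m² of water = 1 mm).
Layer 1005–750 hPa: Δp = 255 hPa = 25500 Pa, q̄ = 0.0024 kg/kg → 0.0024 × 25500 / 9.8 = 6.24 mm
Layer 750–570 hPa: Δp = 180 hPa = 18000 Pa, q̄ = 0.0012 kg/kg → 0.0012 × 18000 / 9.8 = 2.20 mm
Layer 570–400 hPa: Δp = 170 hPa = 17000 Pa, q̄ = 0.00086 kg/kg → 0.00086 × 17000 / 9.8 = 1.49 mm
PW = 6.24 + 2.20 + 1.49 = 9.93 ≈ 9.9 mm.
Precipitation = ε × PW = 0.4 × 9.9 = 4.0 mm.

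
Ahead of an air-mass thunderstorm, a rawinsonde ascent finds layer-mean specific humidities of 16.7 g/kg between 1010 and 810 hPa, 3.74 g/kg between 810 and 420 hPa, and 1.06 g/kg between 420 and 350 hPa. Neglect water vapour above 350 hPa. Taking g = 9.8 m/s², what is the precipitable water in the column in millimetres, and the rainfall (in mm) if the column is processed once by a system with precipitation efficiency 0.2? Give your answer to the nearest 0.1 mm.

Precipitable water is the column-integrated vapour mass per unit area: PW = (1/g) Σ q̄ Δp, with q in kg/kg and Δp in Pa (1 kg/m² of water = 1 mm).
Layer 1010–810 hPa: Δp = 200 hPa = 20000 Pa, q̄ = 0.0167 kg/kg → 0.0167 × 20000 / 9.8 = 34.08 mm
Layer 810–420 hPa: Δp = 390 hPa = 39000 Pa, q̄ = 0.00374 kg/kg → 0.00374 × 39000 / 9.8 = 14.88 mm
Layer 420–350 hPa: Δp = 70 hPa = 7000 Pa, q̄ = 0.00106 kg/kg → 0.00106 × 7000 / 9.8 = 0.76 mm
PW = 34.08 + 14.88 + 0.76 = 49.72 ≈ 49.7 mm.
Rainfall = ε × PW = 0.2 × 49.7 = 9.9 mm.

PW ≈ 49.7 mm; rainfall ≈ 9.9 mm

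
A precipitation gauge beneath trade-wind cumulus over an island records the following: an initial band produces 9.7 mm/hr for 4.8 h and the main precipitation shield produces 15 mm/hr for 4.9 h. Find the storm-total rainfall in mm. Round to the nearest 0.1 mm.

Total = Σ Rᵢ Δtᵢ = 9.7 × 4.8 + 15 × 4.9
      = 46.56 + 73.5 = 120.1 mm.

total ≈ 120.1 mm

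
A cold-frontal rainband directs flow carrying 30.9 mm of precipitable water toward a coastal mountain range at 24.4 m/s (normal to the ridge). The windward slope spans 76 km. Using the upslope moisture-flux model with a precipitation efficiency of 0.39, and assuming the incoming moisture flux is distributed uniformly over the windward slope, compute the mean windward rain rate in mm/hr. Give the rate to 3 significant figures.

Incoming column moisture flux per unit ridge length: F = V × PW = 24.4 × 30.9 = 753.96 mm·m/s.
Spread over the 76 km slope with efficiency ε = 0.39: R = ε·F/W = 0.39 × 753.96 / 76000 m = 3.869e-03 mm/s.
R = 3.869e-03 × 3600 = 13.9 mm/hr.

R ≈ 13.9 mm/hr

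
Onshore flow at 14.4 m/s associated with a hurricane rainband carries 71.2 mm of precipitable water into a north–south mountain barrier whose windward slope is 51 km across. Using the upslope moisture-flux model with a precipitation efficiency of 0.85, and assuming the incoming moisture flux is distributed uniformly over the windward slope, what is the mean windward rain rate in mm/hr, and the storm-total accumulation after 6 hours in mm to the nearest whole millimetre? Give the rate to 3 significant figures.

Incoming column moisture flux per unit ridge length: F = V × PW = 14.4 × 71.2 = 1025.28 mm·m/s.
Spread over the 51 km slope with efficiency ε = 0.85: R = ε·F/W = 0.85 × 1025.28 / 51000 m = 1.709e-02 mm/s.
R = 1.709e-02 × 3600 = 61.5 mm/hr.
Over 6 h: total = 61.5 × 6 = 369 mm.

R ≈ 61.5 mm/hr; total ≈ 369 mm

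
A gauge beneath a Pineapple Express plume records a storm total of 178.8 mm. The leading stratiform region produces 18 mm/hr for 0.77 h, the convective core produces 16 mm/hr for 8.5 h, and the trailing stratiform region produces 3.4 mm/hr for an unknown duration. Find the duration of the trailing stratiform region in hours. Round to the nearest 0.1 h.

Known phases: 18 × 0.77 + 16 × 8.5 = 13.86 + 136 = 149.86 mm.
Remaining depth = 178.8 − 149.86 = 28.94 mm.
Duration = 28.94 / 3.4 = 8.5 h.

duration ≈ 8.5 h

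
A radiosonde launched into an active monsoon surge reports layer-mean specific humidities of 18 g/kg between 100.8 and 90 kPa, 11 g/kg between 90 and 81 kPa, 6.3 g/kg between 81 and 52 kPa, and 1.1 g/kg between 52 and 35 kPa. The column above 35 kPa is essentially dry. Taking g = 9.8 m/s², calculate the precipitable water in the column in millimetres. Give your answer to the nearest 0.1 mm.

Precipitable water is the column-integrated vapour mass per unit area: PW = (1/g) Σ q̄ Δp, with q in kg/kg and Δp in Pa (1 kg/m² of water = 1 mm).
Layer 100.8–90 kPa: Δp = 108 hPa = 10800 Pa, q̄ = 0.018 kg/kg → 0.018 × 10800 / 9.8 = 19.84 mm
Layer 90–81 kPa: Δp = 90 hPa = 9000 Pa, q̄ = 0.011 kg/kg → 0.011 × 9000 / 9.8 = 10.10 mm
Layer 81–52 kPa: Δp = 290 hPa = 29000 Pa, q̄ = 0.0063 kg/kg → 0.0063 × 29000 / 9.8 = 18.64 mm
Layer 52–35 kPa: Δp = 170 hPa = 17000 Pa, q̄ = 0.0011 kg/kg → 0.0011 × 17000 / 9.8 = 1.91 mm
PW = 19.84 + 10.10 + 18.64 + 1.91 = 50.49 ≈ 50.5 mm.

PW ≈ 50.5 mm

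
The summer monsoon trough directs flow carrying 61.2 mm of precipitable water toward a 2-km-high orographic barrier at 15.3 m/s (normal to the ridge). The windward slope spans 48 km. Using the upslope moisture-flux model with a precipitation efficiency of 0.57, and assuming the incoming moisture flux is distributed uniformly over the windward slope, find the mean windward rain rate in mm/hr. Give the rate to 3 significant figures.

Incoming column moisture flux per unit ridge length: F = V × PW = 15.3 × 61.2 = 936.36 mm·m/s.
Spread over the 48 km slope with efficiency ε = 0.57: R = ε·F/W = 0.57 × 936.36 / 48000 m = 1.112e-02 mm/s.
R = 1.112e-02 × 3600 = 40.0 mm/hr.

R ≈ 40.0 mm/hr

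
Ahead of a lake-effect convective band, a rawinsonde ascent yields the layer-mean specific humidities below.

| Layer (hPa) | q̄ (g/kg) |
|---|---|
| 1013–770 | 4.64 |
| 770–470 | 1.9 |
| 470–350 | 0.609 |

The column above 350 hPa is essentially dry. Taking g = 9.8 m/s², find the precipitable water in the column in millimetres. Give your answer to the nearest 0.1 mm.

Precipitable water is the column-integrated vapour mass per unit area: PW = (1/g) Σ q̄ Δp, with q in kg/kg and Δp in Pa (1 kg/m² of water = 1 mm).
Layer 1013–770 hPa: Δp = 243 hPa = 24300 Pa, q̄ = 0.00464 kg/kg → 0.00464 × 24300 / 9.8 = 11.51 mm
Layer 770–470 hPa: Δp = 300 hPa = 30000 Pa, q̄ = 0.0019 kg/kg → 0.0019 × 30000 / 9.8 = 5.82 mm
Layer 470–350 hPa: Δp = 120 hPa = 12000 Pa, q̄ = 0.000609 kg/kg → 0.000609 × 12000 / 9.8 = 0.75 mm
PW = 11.51 + 5.82 + 0.75 = 18.08 ≈ 18.1 mm.

PW ≈ 18.1 mm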